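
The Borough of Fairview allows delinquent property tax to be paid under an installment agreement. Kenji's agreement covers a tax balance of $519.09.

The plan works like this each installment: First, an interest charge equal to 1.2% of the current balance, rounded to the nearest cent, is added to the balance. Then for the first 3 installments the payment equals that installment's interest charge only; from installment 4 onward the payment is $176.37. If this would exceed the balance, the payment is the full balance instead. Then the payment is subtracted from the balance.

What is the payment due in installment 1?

$6.23

Installment 1: opening $519.09; interest $6.23 → $525.32; payment $6.23; balance $519.09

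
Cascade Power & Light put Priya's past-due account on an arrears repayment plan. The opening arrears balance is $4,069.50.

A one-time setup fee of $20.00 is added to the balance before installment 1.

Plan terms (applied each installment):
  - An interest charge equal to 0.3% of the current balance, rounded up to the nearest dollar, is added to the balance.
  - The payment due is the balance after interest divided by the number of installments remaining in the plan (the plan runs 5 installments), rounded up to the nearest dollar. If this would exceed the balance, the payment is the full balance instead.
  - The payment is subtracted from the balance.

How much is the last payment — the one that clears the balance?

Installment 1: $4,089.50 +$13.00 interest = $4,102.50; pay $821.00 → $3,281.50
Installment 2: $3,281.50 +$10.00 interest = $3,291.50; pay $823.00 → $2,468.50
Installment 3: $2,468.50 +$8.00 interest = $2,476.50; pay $826.00 → $1,650.50
Installment 4: $1,650.50 +$5.00 interest = $1,655.50; pay $828.00 → $827.50
Installment 5: $827.50 +$3.00 interest = $830.50; pay $830.50 → $0.00

$830.50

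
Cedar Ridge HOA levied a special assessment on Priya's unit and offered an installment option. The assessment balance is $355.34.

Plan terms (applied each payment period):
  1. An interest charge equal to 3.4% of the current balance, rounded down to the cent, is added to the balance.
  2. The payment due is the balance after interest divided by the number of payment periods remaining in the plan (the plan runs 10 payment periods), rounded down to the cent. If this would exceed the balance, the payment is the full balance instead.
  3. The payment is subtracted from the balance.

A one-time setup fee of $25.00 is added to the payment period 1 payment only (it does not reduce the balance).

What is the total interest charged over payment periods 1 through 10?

$73.67

Payment period 1: $355.34 +$12.08 interest = $367.42; pay $36.74 (+ $25.00 fee) → $330.68
Payment period 2: $330.68 +$11.24 interest = $341.92; pay $37.99 → $303.93
Payment period 3: $303.93 +$10.33 interest = $314.26; pay $39.28 → $274.98
Payment period 4: $274.98 +$9.34 interest = $284.32; pay $40.61 → $243.71
Payment period 5: $243.71 +$8.28 interest = $251.99; pay $41.99 → $210.00
Payment period 6: $210.00 +$7.14 interest = $217.14; pay $43.42 → $173.72
Payment period 7: $173.72 +$5.90 interest = $179.62; pay $44.90 → $134.72
Payment period 8: $134.72 +$4.58 interest = $139.30; pay $46.43 → $92.87
Payment period 9: $92.87 +$3.15 interest = $96.02; pay $48.01 → $48.01
Payment period 10: $48.01 +$1.63 interest = $49.64; pay $49.64 → $0.00
Total interest: $12.08 + $11.24 + $10.33 + $9.34 + $8.28 + $7.14 + $5.90 + $4.58 + $3.15 + $1.63 = $73.67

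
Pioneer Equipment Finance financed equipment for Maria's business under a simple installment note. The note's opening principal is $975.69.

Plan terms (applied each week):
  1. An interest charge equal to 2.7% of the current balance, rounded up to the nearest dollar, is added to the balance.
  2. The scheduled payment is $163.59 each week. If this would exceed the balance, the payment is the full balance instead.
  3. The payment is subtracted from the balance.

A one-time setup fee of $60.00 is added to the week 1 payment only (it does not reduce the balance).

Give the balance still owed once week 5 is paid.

Week 1: $975.69 +$27.00 interest = $1,002.69; pay $163.59 (+ $60.00 fee) → $839.10
Week 2: $839.10 +$23.00 interest = $862.10; pay $163.59 → $698.51
Week 3: $698.51 +$19.00 interest = $717.51; pay $163.59 → $553.92
Week 4: $553.92 +$15.00 interest = $568.92; pay $163.59 → $405.33
Week 5: $405.33 +$11.00 interest = $416.33; pay $163.59 → $252.74

$252.74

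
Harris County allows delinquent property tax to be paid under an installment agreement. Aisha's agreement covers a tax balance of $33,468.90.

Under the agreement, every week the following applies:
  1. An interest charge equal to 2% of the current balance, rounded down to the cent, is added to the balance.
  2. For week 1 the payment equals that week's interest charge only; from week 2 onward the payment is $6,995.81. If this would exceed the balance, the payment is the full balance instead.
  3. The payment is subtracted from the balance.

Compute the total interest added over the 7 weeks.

Week 1: $33,468.90 +$669.37 interest = $34,138.27; pay $669.37 → $33,468.90
Week 2: $33,468.90 +$669.37 interest = $34,138.27; pay $6,995.81 → $27,142.46
Week 3: $27,142.46 +$542.84 interest = $27,685.30; pay $6,995.81 → $20,689.49
Week 4: $20,689.49 +$413.78 interest = $21,103.27; pay $6,995.81 → $14,107.46
Week 5: $14,107.46 +$282.14 interest = $14,389.60; pay $6,995.81 → $7,393.79
Week 6: $7,393.79 +$147.87 interest = $7,541.66; pay $6,995.81 → $545.85
Week 7: $545.85 +$10.91 interest = $556.76; pay $556.76 → $0.00
Total interest: $669.37 + $669.37 + $542.84 + $413.78 + $282.14 + $147.87 + $10.91 = $2,736.28

$2,736.28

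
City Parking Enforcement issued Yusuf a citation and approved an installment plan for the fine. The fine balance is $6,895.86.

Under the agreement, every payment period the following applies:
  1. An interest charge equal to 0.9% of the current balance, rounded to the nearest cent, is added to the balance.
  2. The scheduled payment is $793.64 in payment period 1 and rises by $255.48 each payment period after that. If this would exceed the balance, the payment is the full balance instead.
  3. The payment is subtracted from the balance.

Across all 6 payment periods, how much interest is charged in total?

$226.12

# | Opening | Interest | Payment | End bal
1 | $6,895.86 | $62.06 | $793.64 | $6,164.28
2 | $6,164.28 | $55.48 | $1,049.12 | $5,170.64
3 | $5,170.64 | $46.54 | $1,304.60 | $3,912.58
4 | $3,912.58 | $35.21 | $1,560.08 | $2,387.71
5 | $2,387.71 | $21.49 | $1,815.56 | $593.64
6 | $593.64 | $5.34 | $598.98 | $0.00
Total interest: $62.06 + $55.48 + $46.54 + $35.21 + $21.49 + $5.34 = $226.12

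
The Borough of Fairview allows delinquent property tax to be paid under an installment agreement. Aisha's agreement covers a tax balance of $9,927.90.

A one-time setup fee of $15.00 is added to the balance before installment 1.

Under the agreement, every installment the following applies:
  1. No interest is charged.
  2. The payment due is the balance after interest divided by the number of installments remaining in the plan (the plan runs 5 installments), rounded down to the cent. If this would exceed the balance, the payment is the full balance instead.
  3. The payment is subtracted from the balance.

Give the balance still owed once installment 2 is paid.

# | Opening | Payment | End bal
1 | $9,942.90 | $1,988.58 | $7,954.32
2 | $7,954.32 | $1,988.58 | $5,965.74

$5,965.74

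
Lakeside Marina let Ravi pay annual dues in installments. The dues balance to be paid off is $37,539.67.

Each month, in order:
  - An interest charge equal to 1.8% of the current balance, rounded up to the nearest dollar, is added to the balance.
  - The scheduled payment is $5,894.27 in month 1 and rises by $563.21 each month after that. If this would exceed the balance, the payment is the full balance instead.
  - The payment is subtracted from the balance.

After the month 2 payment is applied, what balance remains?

$26,445.92

Month 1: $37,539.67 +$676.00 interest = $38,215.67; pay $5,894.27 → $32,321.40
Month 2: $32,321.40 +$582.00 interest = $32,903.40; pay $6,457.48 → $26,445.92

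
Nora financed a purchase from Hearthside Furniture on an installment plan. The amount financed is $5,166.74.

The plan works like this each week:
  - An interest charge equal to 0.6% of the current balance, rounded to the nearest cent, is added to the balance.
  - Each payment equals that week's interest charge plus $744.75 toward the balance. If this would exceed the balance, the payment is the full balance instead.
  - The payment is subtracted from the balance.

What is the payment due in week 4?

$762.34

# | Opening | Interest | Payment | End bal
1 | $5,166.74 | $31.00 | $775.75 | $4,421.99
2 | $4,421.99 | $26.53 | $771.28 | $3,677.24
3 | $3,677.24 | $22.06 | $766.81 | $2,932.49
4 | $2,932.49 | $17.59 | $762.34 | $2,187.74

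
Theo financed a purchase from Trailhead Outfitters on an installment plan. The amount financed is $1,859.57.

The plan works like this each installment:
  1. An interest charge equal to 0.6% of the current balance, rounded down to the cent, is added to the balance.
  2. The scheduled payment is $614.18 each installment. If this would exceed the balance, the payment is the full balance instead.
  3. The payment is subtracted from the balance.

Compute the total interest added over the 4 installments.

Installment 1: $1,859.57 +$11.15 interest = $1,870.72; pay $614.18 → $1,256.54
Installment 2: $1,256.54 +$7.53 interest = $1,264.07; pay $614.18 → $649.89
Installment 3: $649.89 +$3.89 interest = $653.78; pay $614.18 → $39.60
Installment 4: $39.60 +$0.23 interest = $39.83; pay $39.83 → $0.00
Total interest: $11.15 + $7.53 + $3.89 + $0.23 = $22.80

$22.80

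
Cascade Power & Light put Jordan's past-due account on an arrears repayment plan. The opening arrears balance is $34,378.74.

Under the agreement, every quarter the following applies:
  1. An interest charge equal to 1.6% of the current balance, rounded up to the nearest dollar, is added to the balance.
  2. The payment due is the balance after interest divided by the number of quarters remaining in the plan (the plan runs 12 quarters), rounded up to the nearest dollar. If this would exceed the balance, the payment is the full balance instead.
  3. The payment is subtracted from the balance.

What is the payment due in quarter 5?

Quarter 1: opening $34,378.74; interest $551.00 → $34,929.74; payment $2,911.00; balance $32,018.74
Quarter 2: opening $32,018.74; interest $513.00 → $32,531.74; payment $2,958.00; balance $29,573.74
Quarter 3: opening $29,573.74; interest $474.00 → $30,047.74; payment $3,005.00; balance $27,042.74
Quarter 4: opening $27,042.74; interest $433.00 → $27,475.74; payment $3,053.00; balance $24,422.74
Quarter 5: opening $24,422.74; interest $391.00 → $24,813.74; payment $3,102.00; balance $21,711.74

$3,102.00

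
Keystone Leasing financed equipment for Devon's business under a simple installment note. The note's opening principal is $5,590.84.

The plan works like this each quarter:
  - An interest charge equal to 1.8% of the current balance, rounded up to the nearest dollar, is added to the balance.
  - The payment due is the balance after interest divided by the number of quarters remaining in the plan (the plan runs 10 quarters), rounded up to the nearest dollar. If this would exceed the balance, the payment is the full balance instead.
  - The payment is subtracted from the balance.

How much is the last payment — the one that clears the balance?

Quarter 1: opening $5,590.84; interest $101.00 → $5,691.84; payment $570.00; balance $5,121.84
Quarter 2: opening $5,121.84; interest $93.00 → $5,214.84; payment $580.00; balance $4,634.84
Quarter 3: opening $4,634.84; interest $84.00 → $4,718.84; payment $590.00; balance $4,128.84
Quarter 4: opening $4,128.84; interest $75.00 → $4,203.84; payment $601.00; balance $3,602.84
Quarter 5: opening $3,602.84; interest $65.00 → $3,667.84; payment $612.00; balance $3,055.84
Quarter 6: opening $3,055.84; interest $56.00 → $3,111.84; payment $623.00; balance $2,488.84
Quarter 7: opening $2,488.84; interest $45.00 → $2,533.84; payment $634.00; balance $1,899.84
Quarter 8: opening $1,899.84; interest $35.00 → $1,934.84; payment $645.00; balance $1,289.84
Quarter 9: opening $1,289.84; interest $24.00 → $1,313.84; payment $657.00; balance $656.84
Quarter 10: opening $656.84; interest $12.00 → $668.84; payment $668.84; balance $0.00

$668.84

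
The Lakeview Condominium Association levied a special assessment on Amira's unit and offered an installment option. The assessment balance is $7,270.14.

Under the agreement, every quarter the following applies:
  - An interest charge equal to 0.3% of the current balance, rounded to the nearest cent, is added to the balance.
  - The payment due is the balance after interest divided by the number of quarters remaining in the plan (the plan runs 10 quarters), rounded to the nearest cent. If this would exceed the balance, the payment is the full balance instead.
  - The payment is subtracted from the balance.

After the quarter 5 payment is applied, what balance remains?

Quarter 1: opening $7,270.14; interest $21.81 → $7,291.95; payment $729.20; balance $6,562.75
Quarter 2: opening $6,562.75; interest $19.69 → $6,582.44; payment $731.38; balance $5,851.06
Quarter 3: opening $5,851.06; interest $17.55 → $5,868.61; payment $733.58; balance $5,135.03
Quarter 4: opening $5,135.03; interest $15.41 → $5,150.44; payment $735.78; balance $4,414.66
Quarter 5: opening $4,414.66; interest $13.24 → $4,427.90; payment $737.98; balance $3,689.92

$3,689.92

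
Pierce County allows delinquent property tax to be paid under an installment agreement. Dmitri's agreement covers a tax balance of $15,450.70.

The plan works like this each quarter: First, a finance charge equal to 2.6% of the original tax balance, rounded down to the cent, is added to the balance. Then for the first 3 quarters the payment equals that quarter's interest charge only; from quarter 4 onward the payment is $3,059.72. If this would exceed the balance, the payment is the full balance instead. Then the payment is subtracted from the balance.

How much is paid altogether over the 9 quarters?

$19,066.09

Quarter 1: opening $15,450.70; interest $401.71 → $15,852.41; payment $401.71; balance $15,450.70
Quarter 2: opening $15,450.70; interest $401.71 → $15,852.41; payment $401.71; balance $15,450.70
Quarter 3: opening $15,450.70; interest $401.71 → $15,852.41; payment $401.71; balance $15,450.70
Quarter 4: opening $15,450.70; interest $401.71 → $15,852.41; payment $3,059.72; balance $12,792.69
Quarter 5: opening $12,792.69; interest $401.71 → $13,194.40; payment $3,059.72; balance $10,134.68
Quarter 6: opening $10,134.68; interest $401.71 → $10,536.39; payment $3,059.72; balance $7,476.67
Quarter 7: opening $7,476.67; interest $401.71 → $7,878.38; payment $3,059.72; balance $4,818.66
Quarter 8: opening $4,818.66; interest $401.71 → $5,220.37; payment $3,059.72; balance $2,160.65
Quarter 9: opening $2,160.65; interest $401.71 → $2,562.36; payment $2,562.36; balance $0.00
Total paid: $19,066.09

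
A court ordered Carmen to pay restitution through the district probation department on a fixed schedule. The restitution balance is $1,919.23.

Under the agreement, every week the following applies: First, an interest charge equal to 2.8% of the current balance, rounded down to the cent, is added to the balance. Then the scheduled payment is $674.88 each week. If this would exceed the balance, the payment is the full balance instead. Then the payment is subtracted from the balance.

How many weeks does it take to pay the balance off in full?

Week 1: $1,919.23 +$53.73 interest = $1,972.96; pay $674.88 → $1,298.08
Week 2: $1,298.08 +$36.34 interest = $1,334.42; pay $674.88 → $659.54
Week 3: $659.54 +$18.46 interest = $678.00; pay $674.88 → $3.12
Week 4: $3.12 +$0.08 interest = $3.20; pay $3.20 → $0.00
Balance reaches $0.00 in week 4.

4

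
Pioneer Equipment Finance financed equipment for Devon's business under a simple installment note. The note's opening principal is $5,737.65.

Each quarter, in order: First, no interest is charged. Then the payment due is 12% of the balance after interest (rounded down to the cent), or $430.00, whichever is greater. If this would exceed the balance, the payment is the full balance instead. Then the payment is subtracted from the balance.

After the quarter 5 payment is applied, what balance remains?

$3,010.86

Quarter 1: $5,737.65 − $688.51 → $5,049.14
Quarter 2: $5,049.14 − $605.89 → $4,443.25
Quarter 3: $4,443.25 − $533.19 → $3,910.06
Quarter 4: $3,910.06 − $469.20 → $3,440.86
Quarter 5: $3,440.86 − $430.00 → $3,010.86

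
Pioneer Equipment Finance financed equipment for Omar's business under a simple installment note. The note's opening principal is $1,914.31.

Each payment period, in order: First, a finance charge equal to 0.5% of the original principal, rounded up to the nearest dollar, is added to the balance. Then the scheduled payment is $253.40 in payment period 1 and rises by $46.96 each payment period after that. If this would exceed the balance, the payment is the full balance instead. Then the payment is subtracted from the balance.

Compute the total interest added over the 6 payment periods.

Payment period 1: opening $1,914.31; interest $10.00 → $1,924.31; payment $253.40; balance $1,670.91
Payment period 2: opening $1,670.91; interest $10.00 → $1,680.91; payment $300.36; balance $1,380.55
Payment period 3: opening $1,380.55; interest $10.00 → $1,390.55; payment $347.32; balance $1,043.23
Payment period 4: opening $1,043.23; interest $10.00 → $1,053.23; payment $394.28; balance $658.95
Payment period 5: opening $658.95; interest $10.00 → $668.95; payment $441.24; balance $227.71
Payment period 6: opening $227.71; interest $10.00 → $237.71; payment $237.71; balance $0.00
Total interest: $10.00 + $10.00 + $10.00 + $10.00 + $10.00 + $10.00 = $60.00

$60.00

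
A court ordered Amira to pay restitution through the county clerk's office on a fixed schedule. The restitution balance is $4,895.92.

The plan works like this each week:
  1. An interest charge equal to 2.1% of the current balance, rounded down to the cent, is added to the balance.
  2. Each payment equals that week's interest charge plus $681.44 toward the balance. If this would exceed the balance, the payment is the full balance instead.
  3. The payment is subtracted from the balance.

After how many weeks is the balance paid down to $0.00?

Week 1: $4,895.92 +$102.81 interest = $4,998.73; pay $784.25 → $4,214.48
Week 2: $4,214.48 +$88.50 interest = $4,302.98; pay $769.94 → $3,533.04
Week 3: $3,533.04 +$74.19 interest = $3,607.23; pay $755.63 → $2,851.60
Week 4: $2,851.60 +$59.88 interest = $2,911.48; pay $741.32 → $2,170.16
Week 5: $2,170.16 +$45.57 interest = $2,215.73; pay $727.01 → $1,488.72
Week 6: $1,488.72 +$31.26 interest = $1,519.98; pay $712.70 → $807.28
Week 7: $807.28 +$16.95 interest = $824.23; pay $698.39 → $125.84
Week 8: $125.84 +$2.64 interest = $128.48; pay $128.48 → $0.00
Balance reaches $0.00 in week 8.

8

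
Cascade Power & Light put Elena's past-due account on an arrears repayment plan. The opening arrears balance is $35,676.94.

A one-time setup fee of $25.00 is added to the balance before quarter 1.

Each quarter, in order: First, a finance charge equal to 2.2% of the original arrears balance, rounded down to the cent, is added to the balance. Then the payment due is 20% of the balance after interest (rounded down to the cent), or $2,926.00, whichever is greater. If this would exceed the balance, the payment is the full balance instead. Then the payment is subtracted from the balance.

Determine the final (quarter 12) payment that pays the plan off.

$1,747.84

Quarter 1: $35,701.94 +$784.89 interest = $36,486.83; pay $7,297.36 → $29,189.47
Quarter 2: $29,189.47 +$784.89 interest = $29,974.36; pay $5,994.87 → $23,979.49
Quarter 3: $23,979.49 +$784.89 interest = $24,764.38; pay $4,952.87 → $19,811.51
Quarter 4: $19,811.51 +$784.89 interest = $20,596.40; pay $4,119.28 → $16,477.12
Quarter 5: $16,477.12 +$784.89 interest = $17,262.01; pay $3,452.40 → $13,809.61
Quarter 6: $13,809.61 +$784.89 interest = $14,594.50; pay $2,926.00 → $11,668.50
Quarter 7: $11,668.50 +$784.89 interest = $12,453.39; pay $2,926.00 → $9,527.39
Quarter 8: $9,527.39 +$784.89 interest = $10,312.28; pay $2,926.00 → $7,386.28
Quarter 9: $7,386.28 +$784.89 interest = $8,171.17; pay $2,926.00 → $5,245.17
Quarter 10: $5,245.17 +$784.89 interest = $6,030.06; pay $2,926.00 → $3,104.06
Quarter 11: $3,104.06 +$784.89 interest = $3,888.95; pay $2,926.00 → $962.95
Quarter 12: $962.95 +$784.89 interest = $1,747.84; pay $1,747.84 → $0.00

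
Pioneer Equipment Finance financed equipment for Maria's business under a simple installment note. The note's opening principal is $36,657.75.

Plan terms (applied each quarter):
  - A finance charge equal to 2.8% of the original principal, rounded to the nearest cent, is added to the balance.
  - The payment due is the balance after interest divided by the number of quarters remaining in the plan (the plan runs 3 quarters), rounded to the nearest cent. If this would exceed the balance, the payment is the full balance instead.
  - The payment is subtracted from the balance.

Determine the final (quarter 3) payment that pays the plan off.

$14,101.02

Quarter 1: opening $36,657.75; interest $1,026.42 → $37,684.17; payment $12,561.39; balance $25,122.78
Quarter 2: opening $25,122.78; interest $1,026.42 → $26,149.20; payment $13,074.60; balance $13,074.60
Quarter 3: opening $13,074.60; interest $1,026.42 → $14,101.02; payment $14,101.02; balance $0.00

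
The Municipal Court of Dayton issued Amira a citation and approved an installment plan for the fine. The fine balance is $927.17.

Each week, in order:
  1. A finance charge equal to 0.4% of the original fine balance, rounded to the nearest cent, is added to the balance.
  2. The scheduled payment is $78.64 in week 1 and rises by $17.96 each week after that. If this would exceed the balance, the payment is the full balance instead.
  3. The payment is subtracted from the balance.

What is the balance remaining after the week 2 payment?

Week 1: $927.17 +$3.71 interest = $930.88; pay $78.64 → $852.24
Week 2: $852.24 +$3.71 interest = $855.95; pay $96.60 → $759.35

$759.35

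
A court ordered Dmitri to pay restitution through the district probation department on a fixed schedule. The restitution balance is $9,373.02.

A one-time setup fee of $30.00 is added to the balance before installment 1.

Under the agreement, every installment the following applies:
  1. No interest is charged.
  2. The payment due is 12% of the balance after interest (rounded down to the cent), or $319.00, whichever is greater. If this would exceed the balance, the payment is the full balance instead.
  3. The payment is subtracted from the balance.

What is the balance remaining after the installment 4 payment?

$5,638.97

# | Opening | Payment | End bal
1 | $9,403.02 | $1,128.36 | $8,274.66
2 | $8,274.66 | $992.95 | $7,281.71
3 | $7,281.71 | $873.80 | $6,407.91
4 | $6,407.91 | $768.94 | $5,638.97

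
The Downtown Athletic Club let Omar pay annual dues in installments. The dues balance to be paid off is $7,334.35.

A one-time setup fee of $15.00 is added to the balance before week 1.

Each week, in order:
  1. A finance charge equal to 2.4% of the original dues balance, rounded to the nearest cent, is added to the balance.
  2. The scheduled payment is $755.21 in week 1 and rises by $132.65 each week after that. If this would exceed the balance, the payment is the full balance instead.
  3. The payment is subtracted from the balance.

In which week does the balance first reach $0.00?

# | Opening | Interest | Payment | End bal
1 | $7,349.35 | $176.02 | $755.21 | $6,770.16
2 | $6,770.16 | $176.02 | $887.86 | $6,058.32
3 | $6,058.32 | $176.02 | $1,020.51 | $5,213.83
4 | $5,213.83 | $176.02 | $1,153.16 | $4,236.69
5 | $4,236.69 | $176.02 | $1,285.81 | $3,126.90
6 | $3,126.90 | $176.02 | $1,418.46 | $1,884.46
7 | $1,884.46 | $176.02 | $1,551.11 | $509.37
8 | $509.37 | $176.02 | $685.39 | $0.00
Balance reaches $0.00 in week 8.

8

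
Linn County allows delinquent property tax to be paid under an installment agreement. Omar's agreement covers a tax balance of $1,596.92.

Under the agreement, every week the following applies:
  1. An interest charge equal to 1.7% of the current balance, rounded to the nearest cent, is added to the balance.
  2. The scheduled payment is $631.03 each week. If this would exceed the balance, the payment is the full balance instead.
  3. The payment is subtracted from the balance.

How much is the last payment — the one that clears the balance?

$385.33

Week 1: opening $1,596.92; interest $27.15 → $1,624.07; payment $631.03; balance $993.04
Week 2: opening $993.04; interest $16.88 → $1,009.92; payment $631.03; balance $378.89
Week 3: opening $378.89; interest $6.44 → $385.33; payment $385.33; balance $0.00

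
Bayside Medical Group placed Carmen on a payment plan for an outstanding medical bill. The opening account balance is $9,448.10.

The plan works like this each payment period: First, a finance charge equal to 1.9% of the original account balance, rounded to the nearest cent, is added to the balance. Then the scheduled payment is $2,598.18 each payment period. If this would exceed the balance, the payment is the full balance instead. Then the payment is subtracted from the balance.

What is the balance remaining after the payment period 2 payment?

Payment period 1: $9,448.10 +$179.51 interest = $9,627.61; pay $2,598.18 → $7,029.43
Payment period 2: $7,029.43 +$179.51 interest = $7,208.94; pay $2,598.18 → $4,610.76

$4,610.76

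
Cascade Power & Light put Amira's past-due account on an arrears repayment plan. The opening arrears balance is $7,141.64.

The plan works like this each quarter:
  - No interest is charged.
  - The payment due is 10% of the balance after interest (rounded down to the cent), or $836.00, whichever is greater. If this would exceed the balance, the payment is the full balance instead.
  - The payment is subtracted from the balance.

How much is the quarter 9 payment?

$453.64

Quarter 1: $7,141.64 − $836.00 → $6,305.64
Quarter 2: $6,305.64 − $836.00 → $5,469.64
Quarter 3: $5,469.64 − $836.00 → $4,633.64
Quarter 4: $4,633.64 − $836.00 → $3,797.64
Quarter 5: $3,797.64 − $836.00 → $2,961.64
Quarter 6: $2,961.64 − $836.00 → $2,125.64
Quarter 7: $2,125.64 − $836.00 → $1,289.64
Quarter 8: $1,289.64 − $836.00 → $453.64
Quarter 9: $453.64 − $453.64 → $0.00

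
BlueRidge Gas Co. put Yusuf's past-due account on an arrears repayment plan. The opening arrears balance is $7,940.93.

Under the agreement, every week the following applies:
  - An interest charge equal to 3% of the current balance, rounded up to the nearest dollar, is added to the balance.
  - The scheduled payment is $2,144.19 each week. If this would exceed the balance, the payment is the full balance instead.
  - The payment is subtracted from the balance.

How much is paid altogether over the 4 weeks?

$8,546.93

Week 1: opening $7,940.93; interest $239.00 → $8,179.93; payment $2,144.19; balance $6,035.74
Week 2: opening $6,035.74; interest $182.00 → $6,217.74; payment $2,144.19; balance $4,073.55
Week 3: opening $4,073.55; interest $123.00 → $4,196.55; payment $2,144.19; balance $2,052.36
Week 4: opening $2,052.36; interest $62.00 → $2,114.36; payment $2,114.36; balance $0.00
Total paid: $8,546.93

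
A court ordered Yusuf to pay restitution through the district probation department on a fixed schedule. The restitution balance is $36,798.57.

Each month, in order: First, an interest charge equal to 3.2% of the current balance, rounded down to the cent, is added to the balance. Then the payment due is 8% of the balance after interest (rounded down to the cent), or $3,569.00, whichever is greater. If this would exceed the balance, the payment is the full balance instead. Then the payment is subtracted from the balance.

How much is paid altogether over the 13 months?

$45,377.88

# | Opening | Interest | Payment | End bal
1 | $36,798.57 | $1,177.55 | $3,569.00 | $34,407.12
2 | $34,407.12 | $1,101.02 | $3,569.00 | $31,939.14
3 | $31,939.14 | $1,022.05 | $3,569.00 | $29,392.19
4 | $29,392.19 | $940.55 | $3,569.00 | $26,763.74
5 | $26,763.74 | $856.43 | $3,569.00 | $24,051.17
6 | $24,051.17 | $769.63 | $3,569.00 | $21,251.80
7 | $21,251.80 | $680.05 | $3,569.00 | $18,362.85
8 | $18,362.85 | $587.61 | $3,569.00 | $15,381.46
9 | $15,381.46 | $492.20 | $3,569.00 | $12,304.66
10 | $12,304.66 | $393.74 | $3,569.00 | $9,129.40
11 | $9,129.40 | $292.14 | $3,569.00 | $5,852.54
12 | $5,852.54 | $187.28 | $3,569.00 | $2,470.82
13 | $2,470.82 | $79.06 | $2,549.88 | $0.00
Total paid: $45,377.88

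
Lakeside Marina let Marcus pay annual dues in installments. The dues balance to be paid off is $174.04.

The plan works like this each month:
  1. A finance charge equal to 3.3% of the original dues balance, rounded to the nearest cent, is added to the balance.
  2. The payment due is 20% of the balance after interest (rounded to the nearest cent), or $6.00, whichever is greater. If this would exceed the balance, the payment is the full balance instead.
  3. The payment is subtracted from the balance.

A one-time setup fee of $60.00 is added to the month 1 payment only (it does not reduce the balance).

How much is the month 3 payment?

# | Opening | Interest | Payment | Fee | End bal
1 | $174.04 | $5.74 | $35.96 | $60.00 | $143.82
2 | $143.82 | $5.74 | $29.91 | — | $119.65
3 | $119.65 | $5.74 | $25.08 | — | $100.31

$25.08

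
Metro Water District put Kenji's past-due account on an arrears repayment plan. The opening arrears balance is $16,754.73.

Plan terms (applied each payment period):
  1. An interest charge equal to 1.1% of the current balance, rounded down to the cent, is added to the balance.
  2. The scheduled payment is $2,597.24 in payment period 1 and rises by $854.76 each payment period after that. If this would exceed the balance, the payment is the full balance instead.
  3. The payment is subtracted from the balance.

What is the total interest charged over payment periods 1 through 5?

Payment period 1: $16,754.73 +$184.30 interest = $16,939.03; pay $2,597.24 → $14,341.79
Payment period 2: $14,341.79 +$157.75 interest = $14,499.54; pay $3,452.00 → $11,047.54
Payment period 3: $11,047.54 +$121.52 interest = $11,169.06; pay $4,306.76 → $6,862.30
Payment period 4: $6,862.30 +$75.48 interest = $6,937.78; pay $5,161.52 → $1,776.26
Payment period 5: $1,776.26 +$19.53 interest = $1,795.79; pay $1,795.79 → $0.00
Total interest: $184.30 + $157.75 + $121.52 + $75.48 + $19.53 = $558.58

$558.58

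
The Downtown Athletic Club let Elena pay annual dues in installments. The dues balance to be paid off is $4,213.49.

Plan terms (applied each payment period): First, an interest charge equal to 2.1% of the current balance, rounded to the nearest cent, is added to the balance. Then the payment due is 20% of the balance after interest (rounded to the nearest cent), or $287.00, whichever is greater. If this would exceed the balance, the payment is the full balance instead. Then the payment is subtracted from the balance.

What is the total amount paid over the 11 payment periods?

Payment period 1: $4,213.49 +$88.48 interest = $4,301.97; pay $860.39 → $3,441.58
Payment period 2: $3,441.58 +$72.27 interest = $3,513.85; pay $702.77 → $2,811.08
Payment period 3: $2,811.08 +$59.03 interest = $2,870.11; pay $574.02 → $2,296.09
Payment period 4: $2,296.09 +$48.22 interest = $2,344.31; pay $468.86 → $1,875.45
Payment period 5: $1,875.45 +$39.38 interest = $1,914.83; pay $382.97 → $1,531.86
Payment period 6: $1,531.86 +$32.17 interest = $1,564.03; pay $312.81 → $1,251.22
Payment period 7: $1,251.22 +$26.28 interest = $1,277.50; pay $287.00 → $990.50
Payment period 8: $990.50 +$20.80 interest = $1,011.30; pay $287.00 → $724.30
Payment period 9: $724.30 +$15.21 interest = $739.51; pay $287.00 → $452.51
Payment period 10: $452.51 +$9.50 interest = $462.01; pay $287.00 → $175.01
Payment period 11: $175.01 +$3.68 interest = $178.69; pay $178.69 → $0.00
Total paid: $4,628.51

$4,628.51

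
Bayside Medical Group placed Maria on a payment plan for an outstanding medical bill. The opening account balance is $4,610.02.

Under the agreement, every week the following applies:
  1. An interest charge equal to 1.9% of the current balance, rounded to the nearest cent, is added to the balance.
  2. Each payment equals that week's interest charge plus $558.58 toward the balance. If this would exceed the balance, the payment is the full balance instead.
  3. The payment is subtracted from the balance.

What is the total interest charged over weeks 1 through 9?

# | Opening | Interest | Payment | End bal
1 | $4,610.02 | $87.59 | $646.17 | $4,051.44
2 | $4,051.44 | $76.98 | $635.56 | $3,492.86
3 | $3,492.86 | $66.36 | $624.94 | $2,934.28
4 | $2,934.28 | $55.75 | $614.33 | $2,375.70
5 | $2,375.70 | $45.14 | $603.72 | $1,817.12
6 | $1,817.12 | $34.53 | $593.11 | $1,258.54
7 | $1,258.54 | $23.91 | $582.49 | $699.96
8 | $699.96 | $13.30 | $571.88 | $141.38
9 | $141.38 | $2.69 | $144.07 | $0.00
Total interest: $87.59 + $76.98 + $66.36 + $55.75 + $45.14 + $34.53 + $23.91 + $13.30 + $2.69 = $406.25

$406.25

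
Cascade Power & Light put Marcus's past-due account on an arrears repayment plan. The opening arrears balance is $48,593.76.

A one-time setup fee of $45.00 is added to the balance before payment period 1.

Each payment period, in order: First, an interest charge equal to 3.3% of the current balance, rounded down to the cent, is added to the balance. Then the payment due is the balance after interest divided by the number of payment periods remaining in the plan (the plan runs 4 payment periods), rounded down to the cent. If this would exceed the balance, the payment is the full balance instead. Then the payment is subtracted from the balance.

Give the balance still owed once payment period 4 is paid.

$0.00

Payment period 1: opening $48,638.76; interest $1,605.07 → $50,243.83; payment $12,560.95; balance $37,682.88
Payment period 2: opening $37,682.88; interest $1,243.53 → $38,926.41; payment $12,975.47; balance $25,950.94
Payment period 3: opening $25,950.94; interest $856.38 → $26,807.32; payment $13,403.66; balance $13,403.66
Payment period 4: opening $13,403.66; interest $442.32 → $13,845.98; payment $13,845.98; balance $0.00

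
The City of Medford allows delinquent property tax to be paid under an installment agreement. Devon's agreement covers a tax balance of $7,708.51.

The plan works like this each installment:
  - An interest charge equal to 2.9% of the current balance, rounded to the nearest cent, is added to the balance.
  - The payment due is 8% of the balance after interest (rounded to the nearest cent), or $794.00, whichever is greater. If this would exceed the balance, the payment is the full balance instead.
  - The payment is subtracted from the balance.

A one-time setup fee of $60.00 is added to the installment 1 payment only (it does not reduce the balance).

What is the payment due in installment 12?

$452.46

Installment 1: opening $7,708.51; interest $223.55 → $7,932.06; payment $794.00 (+ $60.00 fee); balance $7,138.06
Installment 2: opening $7,138.06; interest $207.00 → $7,345.06; payment $794.00; balance $6,551.06
Installment 3: opening $6,551.06; interest $189.98 → $6,741.04; payment $794.00; balance $5,947.04
Installment 4: opening $5,947.04; interest $172.46 → $6,119.50; payment $794.00; balance $5,325.50
Installment 5: opening $5,325.50; interest $154.44 → $5,479.94; payment $794.00; balance $4,685.94
Installment 6: opening $4,685.94; interest $135.89 → $4,821.83; payment $794.00; balance $4,027.83
Installment 7: opening $4,027.83; interest $116.81 → $4,144.64; payment $794.00; balance $3,350.64
Installment 8: opening $3,350.64; interest $97.17 → $3,447.81; payment $794.00; balance $2,653.81
Installment 9: opening $2,653.81; interest $76.96 → $2,730.77; payment $794.00; balance $1,936.77
Installment 10: opening $1,936.77; interest $56.17 → $1,992.94; payment $794.00; balance $1,198.94
Installment 11: opening $1,198.94; interest $34.77 → $1,233.71; payment $794.00; balance $439.71
Installment 12: opening $439.71; interest $12.75 → $452.46; payment $452.46; balance $0.00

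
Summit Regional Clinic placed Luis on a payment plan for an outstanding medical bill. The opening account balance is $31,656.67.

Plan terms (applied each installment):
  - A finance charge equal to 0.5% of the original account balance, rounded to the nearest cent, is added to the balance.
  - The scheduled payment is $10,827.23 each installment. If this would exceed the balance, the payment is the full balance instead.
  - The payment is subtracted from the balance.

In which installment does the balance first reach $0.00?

3

Installment 1: $31,656.67 +$158.28 interest = $31,814.95; pay $10,827.23 → $20,987.72
Installment 2: $20,987.72 +$158.28 interest = $21,146.00; pay $10,827.23 → $10,318.77
Installment 3: $10,318.77 +$158.28 interest = $10,477.05; pay $10,477.05 → $0.00
Balance reaches $0.00 in installment 3.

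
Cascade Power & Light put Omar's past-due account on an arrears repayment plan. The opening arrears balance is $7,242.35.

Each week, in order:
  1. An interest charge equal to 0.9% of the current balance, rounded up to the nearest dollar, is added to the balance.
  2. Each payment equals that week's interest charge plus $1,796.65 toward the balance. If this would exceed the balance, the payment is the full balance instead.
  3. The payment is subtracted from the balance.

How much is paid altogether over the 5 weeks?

Week 1: $7,242.35 +$66.00 interest = $7,308.35; pay $1,862.65 → $5,445.70
Week 2: $5,445.70 +$50.00 interest = $5,495.70; pay $1,846.65 → $3,649.05
Week 3: $3,649.05 +$33.00 interest = $3,682.05; pay $1,829.65 → $1,852.40
Week 4: $1,852.40 +$17.00 interest = $1,869.40; pay $1,813.65 → $55.75
Week 5: $55.75 +$1.00 interest = $56.75; pay $56.75 → $0.00
Total paid: $7,409.35

$7,409.35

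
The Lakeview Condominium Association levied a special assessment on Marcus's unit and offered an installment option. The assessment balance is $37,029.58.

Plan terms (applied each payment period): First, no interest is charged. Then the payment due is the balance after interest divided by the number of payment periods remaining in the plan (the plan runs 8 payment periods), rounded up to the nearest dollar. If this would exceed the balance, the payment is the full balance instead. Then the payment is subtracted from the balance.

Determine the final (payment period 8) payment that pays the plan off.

$4,627.58

# | Opening | Payment | End bal
1 | $37,029.58 | $4,629.00 | $32,400.58
2 | $32,400.58 | $4,629.00 | $27,771.58
3 | $27,771.58 | $4,629.00 | $23,142.58
4 | $23,142.58 | $4,629.00 | $18,513.58
5 | $18,513.58 | $4,629.00 | $13,884.58
6 | $13,884.58 | $4,629.00 | $9,255.58
7 | $9,255.58 | $4,628.00 | $4,627.58
8 | $4,627.58 | $4,627.58 | $0.00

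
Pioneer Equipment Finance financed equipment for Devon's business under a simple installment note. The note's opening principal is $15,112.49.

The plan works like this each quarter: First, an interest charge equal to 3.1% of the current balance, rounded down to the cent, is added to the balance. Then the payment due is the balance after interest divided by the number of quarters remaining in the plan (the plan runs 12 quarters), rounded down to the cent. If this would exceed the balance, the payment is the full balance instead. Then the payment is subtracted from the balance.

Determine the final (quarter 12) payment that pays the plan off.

$1,816.60

Quarter 1: opening $15,112.49; interest $468.48 → $15,580.97; payment $1,298.41; balance $14,282.56
Quarter 2: opening $14,282.56; interest $442.75 → $14,725.31; payment $1,338.66; balance $13,386.65
Quarter 3: opening $13,386.65; interest $414.98 → $13,801.63; payment $1,380.16; balance $12,421.47
Quarter 4: opening $12,421.47; interest $385.06 → $12,806.53; payment $1,422.94; balance $11,383.59
Quarter 5: opening $11,383.59; interest $352.89 → $11,736.48; payment $1,467.06; balance $10,269.42
Quarter 6: opening $10,269.42; interest $318.35 → $10,587.77; payment $1,512.53; balance $9,075.24
Quarter 7: opening $9,075.24; interest $281.33 → $9,356.57; payment $1,559.42; balance $7,797.15
Quarter 8: opening $7,797.15; interest $241.71 → $8,038.86; payment $1,607.77; balance $6,431.09
Quarter 9: opening $6,431.09; interest $199.36 → $6,630.45; payment $1,657.61; balance $4,972.84
Quarter 10: opening $4,972.84; interest $154.15 → $5,126.99; payment $1,708.99; balance $3,418.00
Quarter 11: opening $3,418.00; interest $105.95 → $3,523.95; payment $1,761.97; balance $1,761.98
Quarter 12: opening $1,761.98; interest $54.62 → $1,816.60; payment $1,816.60; balance $0.00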